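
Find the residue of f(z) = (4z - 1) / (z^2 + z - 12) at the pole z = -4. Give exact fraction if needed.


Step 1: Q(z) = z^2 + z - 12 = (z + 4)(z - 3)
Step 2: Q'(z) = 2z + 1
Step 3: Q'(-4) = -7, P(-4) = -17
Step 4: Res = P(-4)/Q'(-4) = -17/(-7) = 17/7

17/7


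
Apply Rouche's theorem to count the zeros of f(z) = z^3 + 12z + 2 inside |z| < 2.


Step 1: On |z| = 2 the three terms have sizes |z^3| = 2^3 = 8, |12z| = 12*2 = 24, |2| = 2
Step 2: The dominant term is g(z) = 12z; let h(z) = z^3 + 2 so f = g + h
Step 3: On |z| = 2: |g| = 24 and |h| <= 8 + 2 = 10
Step 4: Since 24 > 10, |h| < |g| on |z| = 2, so by Rouche f has the same number of zeros as g inside |z| < 2
Step 5: g(z) = 12z has 1 zero (at the origin, multiplicity 1) inside |z| < 2. Answer = 1

1


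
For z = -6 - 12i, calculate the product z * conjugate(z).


Step 1: conj(z) = -6 + 12i
Step 2: z * conj(z) = (-6)^2 + (-12)^2
Step 3: = 36 + 144 = 180

180


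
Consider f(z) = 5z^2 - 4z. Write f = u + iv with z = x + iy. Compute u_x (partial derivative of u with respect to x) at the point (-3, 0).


Step 1: f(z) = 5(x+iy)^2 - 4(x+iy) + 0
Step 2: u = 5(x^2 - y^2) - 4x + 0
Step 3: u_x = 10x - 4
Step 4: At (-3, 0): u_x = -30 - 4 = -34

-34


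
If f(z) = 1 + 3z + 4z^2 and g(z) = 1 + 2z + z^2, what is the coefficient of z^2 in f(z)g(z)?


Step 1: z^2 term in f*g comes from: (1)*(z^2) + (3z)*(2z) + (4z^2)*(1)
Step 2: = 1 + 6 + 4
Step 3: = 11

11


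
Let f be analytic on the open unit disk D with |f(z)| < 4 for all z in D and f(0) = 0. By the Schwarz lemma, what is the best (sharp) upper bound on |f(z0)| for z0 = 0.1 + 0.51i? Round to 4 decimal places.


Step 1: g = f/4 maps D -> D with g(0) = 0, so by the Schwarz lemma |g(z)| <= |z|, i.e. |f(z)| <= 4|z|; this is sharp (f(z) = 4z).
Step 2: |z0|^2 = 0.1^2 + 0.51^2 = 0.2701
Step 3: |z0| = sqrt(0.2701) = 0.519711
Step 4: Best bound = 4 * |z0| = 4 * 0.519711 = 2.0788

2.0788


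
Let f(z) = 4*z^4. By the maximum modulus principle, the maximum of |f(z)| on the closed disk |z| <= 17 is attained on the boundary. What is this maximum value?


Step 1: On |z| = 17, |f(z)| = 4 * |z|^4 = 4 * 17^4
Step 2: By maximum modulus principle, maximum is on boundary.
Step 3: Maximum = 4 * 83521 = 334084

334084


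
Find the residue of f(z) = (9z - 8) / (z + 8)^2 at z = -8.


Step 1: Pole of order 2 at z = -8
Step 2: Res = lim d/dz [(z + 8)^2 * f(z)] as z -> -8
Step 3: (z + 8)^2 * f(z) = 9z - 8
Step 4: d/dz[9z - 8] = 9

9


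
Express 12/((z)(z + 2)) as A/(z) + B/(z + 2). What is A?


Step 1: Multiply both sides by (z) and set z = 0
Step 2: A = 12 / (0 + 2)
Step 3: A = 12 / 2
Step 4: A = 6

6


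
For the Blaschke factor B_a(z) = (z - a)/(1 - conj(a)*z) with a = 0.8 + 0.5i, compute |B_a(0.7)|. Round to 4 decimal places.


Step 1: Numerator z0 - a = 0.7 - (0.8 + 0.5i) = -0.1 - 0.5i
Step 2: Denominator 1 - conj(a)*z0 = 1 - (0.8 - 0.5i)*0.7 = 0.44 + 0.35i
Step 3: |z0 - a|^2 = (-0.1)^2 + (-0.5)^2 = 0.26; |1 - conj(a)*z0|^2 = 0.44^2 + 0.35^2 = 0.3161
Step 4: |B_a(0.7)| = sqrt(0.26 / 0.3161) = sqrt(0.822525)
Step 5: = 0.9069

0.9069


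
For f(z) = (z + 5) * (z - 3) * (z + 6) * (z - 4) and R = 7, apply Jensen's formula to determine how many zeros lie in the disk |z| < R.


Jensen's formula: (1/2pi)*integral log|f(Re^it)|dt = log|f(0)| + sum_{|a_k|<R} log(R/|a_k|)
Step 1: f(0) = 5 * (-3) * 6 * (-4) = 360
Step 2: log|f(0)| = log|-5| + log|3| + log|-6| + log|4| = 5.8861
Step 3: Zeros inside |z| < 7: -5, 3, -6, 4
Step 4: Jensen sum = log(7/5) + log(7/3) + log(7/6) + log(7/4) = 1.8975
Step 5: n(R) = number of terms in the Jensen sum = count of zeros inside |z| < 7 = 4

4


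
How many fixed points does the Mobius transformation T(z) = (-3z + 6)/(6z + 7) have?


Step 1: Fixed points satisfy T(z) = z
Step 2: 6z^2 + 10z - 6 = 0
Step 3: Discriminant = 10^2 - 4*6*(-6) = 244
Step 4: Number of fixed points = 2

2


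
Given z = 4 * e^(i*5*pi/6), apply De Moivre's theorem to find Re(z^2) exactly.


Step 1: By De Moivre's theorem, z^2 = 4^2 * e^(i*2*5*pi/6) = 16 * (cos(5*pi/3) + i*sin(5*pi/3))
Step 2: |z|^2 = 4^2 = 16
Step 3: The angle 5*pi/3 already lies in [0, 2*pi)
Step 4: cos(5*pi/3) = 1/2
Step 5: Re(z^2) = 16 * 1/2 = 8

8


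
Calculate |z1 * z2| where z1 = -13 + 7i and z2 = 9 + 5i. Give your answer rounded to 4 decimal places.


Step 1: |z1| = sqrt((-13)^2 + 7^2) = sqrt(218)
Step 2: |z2| = sqrt(9^2 + 5^2) = sqrt(106)
Step 3: |z1*z2| = |z1|*|z2| = sqrt(218) * sqrt(106) = sqrt(218 * 106) = sqrt(23108)
Step 4: = 152.0132

152.0132


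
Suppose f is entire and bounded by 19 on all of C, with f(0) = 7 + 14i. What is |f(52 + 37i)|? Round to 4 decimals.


Step 1: By Liouville's theorem, a bounded entire function is constant.
Step 2: f(z) = f(0) = 7 + 14i for all z.
Step 3: |f(w)| = |7 + 14i| = sqrt(49 + 196)
Step 4: = 15.6525

15.6525


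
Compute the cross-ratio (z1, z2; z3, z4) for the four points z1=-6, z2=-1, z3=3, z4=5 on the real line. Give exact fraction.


Step 1: (z1-z3)(z2-z4) = (-9) * (-6) = 54
Step 2: (z1-z4)(z2-z3) = (-11) * (-4) = 44
Step 3: Cross-ratio = 54/44 = 27/22

27/22


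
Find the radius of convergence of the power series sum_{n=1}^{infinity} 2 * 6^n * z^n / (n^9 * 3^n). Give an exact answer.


Step 1: General term a_n = 2 * 6^n / (n^9 * 3^n)
Step 2: By the root test, |a_n|^(1/n) = 2^(1/n) * 6 / (n^(9/n) * 3) -> 6/3 as n -> infinity (since 2^(1/n) -> 1 and n^(9/n) -> 1)
Step 3: R = 1/lim|a_n|^(1/n) = 3/6 = 1/2

1/2


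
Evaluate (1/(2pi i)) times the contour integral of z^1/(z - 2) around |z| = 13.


Step 1: f(z) = z^1, a = 2 is inside |z| = 13
Step 2: By Cauchy integral formula: (1/(2pi*i)) * integral = f(a)
Step 3: f(2) = 2^1 = 2

2


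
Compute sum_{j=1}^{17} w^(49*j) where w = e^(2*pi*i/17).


Step 1: The sum sum_{j=1}^{n} w^(k*j) equals n if n | k, else 0.
Step 2: Here n = 17, k = 49
Step 3: Does n divide k? 17 | 49 -> False
Step 4: Sum = 0

0


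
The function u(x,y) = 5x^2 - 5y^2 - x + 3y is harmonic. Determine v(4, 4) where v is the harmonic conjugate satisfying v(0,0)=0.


Step 1: v_x = -u_y = 10y - 3
Step 2: v_y = u_x = 10x - 1
Step 3: v = 10xy - 3x - y + C
Step 4: v(0,0) = 0 => C = 0
Step 5: v(4, 4) = 144

144


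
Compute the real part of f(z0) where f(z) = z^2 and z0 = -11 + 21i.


Step 1: z0 = -11 + 21i
Step 2: z0^2 = (-11)^2 - 21^2 - 462i
Step 3: real part = 121 - 441 = -320

-320


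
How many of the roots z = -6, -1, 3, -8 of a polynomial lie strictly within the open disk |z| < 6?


Step 1: Check each root:
  z = -6: |-6| = 6 >= 6
  z = -1: |-1| = 1 < 6
  z = 3: |3| = 3 < 6
  z = -8: |-8| = 8 >= 6
Step 2: Count = 2

2


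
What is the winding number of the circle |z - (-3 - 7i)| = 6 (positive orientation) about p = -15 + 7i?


Step 1: Center c = (-3, -7), radius = 6
Step 2: |p - c|^2 = (-12)^2 + 14^2 = 340
Step 3: r^2 = 36
Step 4: |p-c| > r so winding number = 0

0


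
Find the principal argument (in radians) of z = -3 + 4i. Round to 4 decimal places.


Step 1: z = -3 + 4i
Step 2: arg(z) = atan2(4, -3)
Step 3: arg(z) = 2.2143

2.2143


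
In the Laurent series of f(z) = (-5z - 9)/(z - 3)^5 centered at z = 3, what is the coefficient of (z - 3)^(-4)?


Step 1: Write the numerator in powers of (z - 3): -5z - 9 = -5(z - 3) + (-5*3 - 9) = -5(z - 3) - 24
Step 2: Divide by (z - 3)^5: f(z) = -24(z - 3)^(-5) - 5(z - 3)^(-4)
Step 3: This finite sum is the Laurent series of f about z = 3.
Step 4: Coefficient of (z - 3)^(-4) = coefficient of (z - 3) in the re-centred numerator = -5

-5


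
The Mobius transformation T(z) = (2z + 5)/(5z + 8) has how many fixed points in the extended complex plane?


Step 1: Fixed points satisfy T(z) = z
Step 2: 5z^2 + 6z - 5 = 0
Step 3: Discriminant = 6^2 - 4*5*(-5) = 136
Step 4: Number of fixed points = 2

2


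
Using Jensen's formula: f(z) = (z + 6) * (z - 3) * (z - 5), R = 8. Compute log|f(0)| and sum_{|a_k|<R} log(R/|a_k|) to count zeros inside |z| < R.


Jensen's formula: (1/2pi)*integral log|f(Re^it)|dt = log|f(0)| + sum_{|a_k|<R} log(R/|a_k|)
Step 1: f(0) = 6 * (-3) * (-5) = 90
Step 2: log|f(0)| = log|-6| + log|3| + log|5| = 4.4998
Step 3: Zeros inside |z| < 8: -6, 3, 5
Step 4: Jensen sum = log(8/6) + log(8/3) + log(8/5) = 1.7385
Step 5: n(R) = number of terms in the Jensen sum = count of zeros inside |z| < 8 = 3

3


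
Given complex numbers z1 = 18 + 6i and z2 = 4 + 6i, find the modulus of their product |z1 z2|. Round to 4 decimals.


Step 1: |z1| = sqrt(18^2 + 6^2) = sqrt(360)
Step 2: |z2| = sqrt(4^2 + 6^2) = sqrt(52)
Step 3: |z1*z2| = |z1|*|z2| = sqrt(360) * sqrt(52) = sqrt(360 * 52) = sqrt(18720)
Step 4: = 136.8211

136.8211


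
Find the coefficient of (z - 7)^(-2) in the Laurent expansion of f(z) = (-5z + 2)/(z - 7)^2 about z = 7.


Step 1: Write the numerator in powers of (z - 7): -5z + 2 = -5(z - 7) + (-5*7 + 2) = -5(z - 7) - 33
Step 2: Divide by (z - 7)^2: f(z) = -33(z - 7)^(-2) - 5(z - 7)^(-1)
Step 3: This finite sum is the Laurent series of f about z = 7.
Step 4: Coefficient of (z - 7)^(-2) = -5*7 + 2 = -33

-33


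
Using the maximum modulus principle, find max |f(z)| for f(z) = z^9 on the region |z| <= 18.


Step 1: On |z| = 18, |f(z)| = |z|^9 = 18^9
Step 2: By maximum modulus principle, maximum is on boundary.
Step 3: Maximum = 198359290368 = 198359290368

198359290368


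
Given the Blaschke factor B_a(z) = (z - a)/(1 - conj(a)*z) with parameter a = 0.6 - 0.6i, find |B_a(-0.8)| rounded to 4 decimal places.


Step 1: Numerator z0 - a = -0.8 - (0.6 - 0.6i) = -1.4 + 0.6i
Step 2: Denominator 1 - conj(a)*z0 = 1 - (0.6 + 0.6i)*(-0.8) = 1.48 + 0.48i
Step 3: |z0 - a|^2 = (-1.4)^2 + 0.6^2 = 2.32; |1 - conj(a)*z0|^2 = 1.48^2 + 0.48^2 = 2.4208
Step 4: |B_a(-0.8)| = sqrt(2.32 / 2.4208) = sqrt(0.958361)
Step 5: = 0.979

0.979


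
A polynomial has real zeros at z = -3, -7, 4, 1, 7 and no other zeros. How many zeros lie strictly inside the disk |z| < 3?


Step 1: Check each root:
  z = -3: |-3| = 3 >= 3
  z = -7: |-7| = 7 >= 3
  z = 4: |4| = 4 >= 3
  z = 1: |1| = 1 < 3
  z = 7: |7| = 7 >= 3
Step 2: Count = 1

1


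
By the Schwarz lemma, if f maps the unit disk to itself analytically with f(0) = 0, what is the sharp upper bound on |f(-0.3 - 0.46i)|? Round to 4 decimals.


Step 1: Schwarz lemma: if f: D -> D is analytic with f(0) = 0, then |f(z)| <= |z| for all z in D, and this is sharp (f(z) = z).
Step 2: |z0|^2 = (-0.3)^2 + (-0.46)^2 = 0.3016
Step 3: |z0| = sqrt(0.3016) = 0.549181
Step 4: Best bound = |z0| = 0.5492

0.5492


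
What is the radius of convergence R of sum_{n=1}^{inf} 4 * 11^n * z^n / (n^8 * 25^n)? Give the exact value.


Step 1: General term a_n = 4 * 11^n / (n^8 * 25^n)
Step 2: By the root test, |a_n|^(1/n) = 4^(1/n) * 11 / (n^(8/n) * 25) -> 11/25 as n -> infinity (since 4^(1/n) -> 1 and n^(8/n) -> 1)
Step 3: R = 1/lim|a_n|^(1/n) = 25/11

25/11


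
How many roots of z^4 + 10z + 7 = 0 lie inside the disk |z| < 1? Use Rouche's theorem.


Step 1: On |z| = 1 the three terms have sizes |z^4| = 1^4 = 1, |10z| = 10*1 = 10, |7| = 7
Step 2: The dominant term is g(z) = 10z; let h(z) = z^4 + 7 so f = g + h
Step 3: On |z| = 1: |g| = 10 and |h| <= 1 + 7 = 8
Step 4: Since 10 > 8, |h| < |g| on |z| = 1, so by Rouche f has the same number of zeros as g inside |z| < 1
Step 5: g(z) = 10z has 1 zero (at the origin, multiplicity 1) inside |z| < 1. Answer = 1

1


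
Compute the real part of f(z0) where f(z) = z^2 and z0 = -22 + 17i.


Step 1: z0 = -22 + 17i
Step 2: z0^2 = (-22)^2 - 17^2 - 748i
Step 3: real part = 484 - 289 = 195

195


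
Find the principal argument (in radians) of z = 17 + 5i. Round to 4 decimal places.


Step 1: z = 17 + 5i
Step 2: arg(z) = atan2(5, 17)
Step 3: arg(z) = 0.2861

0.2861


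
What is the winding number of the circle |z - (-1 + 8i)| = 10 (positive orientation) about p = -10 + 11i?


Step 1: Center c = (-1, 8), radius = 10
Step 2: |p - c|^2 = (-9)^2 + 3^2 = 90
Step 3: r^2 = 100
Step 4: |p-c| < r so winding number = 1

1


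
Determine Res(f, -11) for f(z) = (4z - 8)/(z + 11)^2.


Step 1: Pole of order 2 at z = -11
Step 2: Res = lim d/dz [(z + 11)^2 * f(z)] as z -> -11
Step 3: (z + 11)^2 * f(z) = 4z - 8
Step 4: d/dz[4z - 8] = 4

4


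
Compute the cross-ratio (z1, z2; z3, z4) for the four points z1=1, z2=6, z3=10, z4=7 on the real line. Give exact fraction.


Step 1: (z1-z3)(z2-z4) = (-9) * (-1) = 9
Step 2: (z1-z4)(z2-z3) = (-6) * (-4) = 24
Step 3: Cross-ratio = 9/24 = 3/8

3/8


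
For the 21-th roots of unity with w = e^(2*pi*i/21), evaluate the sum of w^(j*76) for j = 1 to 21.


Step 1: The sum sum_{j=1}^{n} w^(k*j) equals n if n | k, else 0.
Step 2: Here n = 21, k = 76
Step 3: Does n divide k? 21 | 76 -> False
Step 4: Sum = 0

0


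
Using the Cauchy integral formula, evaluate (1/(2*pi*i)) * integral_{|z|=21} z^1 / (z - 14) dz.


Step 1: f(z) = z^1, a = 14 is inside |z| = 21
Step 2: By Cauchy integral formula: (1/(2pi*i)) * integral = f(a)
Step 3: f(14) = 14^1 = 14

14


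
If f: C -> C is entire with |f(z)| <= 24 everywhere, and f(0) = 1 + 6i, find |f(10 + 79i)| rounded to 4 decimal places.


Step 1: By Liouville's theorem, a bounded entire function is constant.
Step 2: f(z) = f(0) = 1 + 6i for all z.
Step 3: |f(w)| = |1 + 6i| = sqrt(1 + 36)
Step 4: = 6.0828

6.0828


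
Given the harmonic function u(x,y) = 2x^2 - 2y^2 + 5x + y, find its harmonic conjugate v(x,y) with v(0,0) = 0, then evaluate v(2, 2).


Step 1: v_x = -u_y = 4y - 1
Step 2: v_y = u_x = 4x + 5
Step 3: v = 4xy - x + 5y + C
Step 4: v(0,0) = 0 => C = 0
Step 5: v(2, 2) = 24

24


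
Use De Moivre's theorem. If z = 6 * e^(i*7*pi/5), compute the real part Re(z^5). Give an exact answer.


Step 1: By De Moivre's theorem, z^5 = 6^5 * e^(i*5*7*pi/5) = 7776 * (cos(7*pi) + i*sin(7*pi))
Step 2: |z|^5 = 6^5 = 7776
Step 3: Reduce the angle mod 2*pi: 7*pi - 6*pi = pi
Step 4: cos(pi) = -1
Step 5: Re(z^5) = 7776 * (-1) = -7776

-7776


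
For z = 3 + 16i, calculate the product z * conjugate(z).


Step 1: conj(z) = 3 - 16i
Step 2: z * conj(z) = 3^2 + 16^2
Step 3: = 9 + 256 = 265

265


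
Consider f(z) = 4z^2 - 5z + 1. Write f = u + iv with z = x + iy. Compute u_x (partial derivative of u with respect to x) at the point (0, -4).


Step 1: f(z) = 4(x+iy)^2 - 5(x+iy) + 1
Step 2: u = 4(x^2 - y^2) - 5x + 1
Step 3: u_x = 8x - 5
Step 4: At (0, -4): u_x = 0 - 5 = -5

-5


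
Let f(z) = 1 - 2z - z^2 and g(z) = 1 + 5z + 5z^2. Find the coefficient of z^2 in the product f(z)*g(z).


Step 1: z^2 term in f*g comes from: (1)*(5z^2) + (-2z)*(5z) + (-z^2)*(1)
Step 2: = 5 - 10 - 1
Step 3: = -6

-6


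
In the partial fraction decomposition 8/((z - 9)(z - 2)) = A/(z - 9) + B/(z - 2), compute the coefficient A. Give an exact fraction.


Step 1: Multiply both sides by (z - 9) and set z = 9
Step 2: A = 8 / (9 - 2)
Step 3: A = 8 / 7
Step 4: A = 8/7

8/7


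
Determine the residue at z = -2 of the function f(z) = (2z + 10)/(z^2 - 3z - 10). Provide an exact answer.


Step 1: Q(z) = z^2 - 3z - 10 = (z + 2)(z - 5)
Step 2: Q'(z) = 2z - 3
Step 3: Q'(-2) = -7, P(-2) = 6
Step 4: Res = P(-2)/Q'(-2) = 6/(-7) = -6/7

-6/7


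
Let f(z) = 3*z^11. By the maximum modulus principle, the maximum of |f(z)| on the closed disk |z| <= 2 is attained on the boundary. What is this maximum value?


Step 1: On |z| = 2, |f(z)| = 3 * |z|^11 = 3 * 2^11
Step 2: By maximum modulus principle, maximum is on boundary.
Step 3: Maximum = 3 * 2048 = 6144

6144


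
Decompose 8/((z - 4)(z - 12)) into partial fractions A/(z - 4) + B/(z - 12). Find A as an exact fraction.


Step 1: Multiply both sides by (z - 4) and set z = 4
Step 2: A = 8 / (4 - 12)
Step 3: A = 8 / (-8)
Step 4: A = -1

-1


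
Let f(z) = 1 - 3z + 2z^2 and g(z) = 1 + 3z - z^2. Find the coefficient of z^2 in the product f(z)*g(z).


Step 1: z^2 term in f*g comes from: (1)*(-z^2) + (-3z)*(3z) + (2z^2)*(1)
Step 2: = -1 - 9 + 2
Step 3: = -8

-8


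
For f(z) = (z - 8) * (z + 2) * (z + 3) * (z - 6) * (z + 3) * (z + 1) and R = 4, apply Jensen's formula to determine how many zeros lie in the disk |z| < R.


Jensen's formula: (1/2pi)*integral log|f(Re^it)|dt = log|f(0)| + sum_{|a_k|<R} log(R/|a_k|)
Step 1: f(0) = (-8) * 2 * 3 * (-6) * 3 * 1 = 864
Step 2: log|f(0)| = log|8| + log|-2| + log|-3| + log|6| + log|-3| + log|-1| = 6.7616
Step 3: Zeros inside |z| < 4: -2, -3, -3, -1
Step 4: Jensen sum = log(4/2) + log(4/3) + log(4/3) + log(4/1) = 2.6548
Step 5: n(R) = number of terms in the Jensen sum = count of zeros inside |z| < 4 = 4

4


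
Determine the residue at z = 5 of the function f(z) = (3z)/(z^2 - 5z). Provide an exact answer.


Step 1: Q(z) = z^2 - 5z = (z - 5)(z)
Step 2: Q'(z) = 2z - 5
Step 3: Q'(5) = 5, P(5) = 15
Step 4: Res = P(5)/Q'(5) = 15/5 = 3

3


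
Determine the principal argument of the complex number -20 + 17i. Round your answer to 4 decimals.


Step 1: z = -20 + 17i
Step 2: arg(z) = atan2(17, -20)
Step 3: arg(z) = 2.4371

2.4371


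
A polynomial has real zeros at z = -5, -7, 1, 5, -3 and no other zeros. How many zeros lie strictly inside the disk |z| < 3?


Step 1: Check each root:
  z = -5: |-5| = 5 >= 3
  z = -7: |-7| = 7 >= 3
  z = 1: |1| = 1 < 3
  z = 5: |5| = 5 >= 3
  z = -3: |-3| = 3 >= 3
Step 2: Count = 1

1


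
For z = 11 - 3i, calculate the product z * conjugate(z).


Step 1: conj(z) = 11 + 3i
Step 2: z * conj(z) = 11^2 + (-3)^2
Step 3: = 121 + 9 = 130

130


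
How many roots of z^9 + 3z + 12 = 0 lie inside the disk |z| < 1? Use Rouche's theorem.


Step 1: On |z| = 1 the three terms have sizes |z^9| = 1^9 = 1, |3z| = 3*1 = 3, |12| = 12
Step 2: The dominant term is g(z) = 12; let h(z) = z^9 + 3z so f = g + h
Step 3: On |z| = 1: |g| = 12 and |h| <= 1 + 3 = 4
Step 4: Since 12 > 4, |h| < |g| on |z| = 1, so by Rouche f has the same number of zeros as g inside |z| < 1
Step 5: g(z) = 12 is a nonzero constant with no zeros inside |z| < 1. Answer = 0

0


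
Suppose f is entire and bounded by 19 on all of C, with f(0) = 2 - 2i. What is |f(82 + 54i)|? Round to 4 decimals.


Step 1: By Liouville's theorem, a bounded entire function is constant.
Step 2: f(z) = f(0) = 2 - 2i for all z.
Step 3: |f(w)| = |2 - 2i| = sqrt(4 + 4)
Step 4: = 2.8284

2.8284


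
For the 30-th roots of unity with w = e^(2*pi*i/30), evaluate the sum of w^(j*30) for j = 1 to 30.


Step 1: The sum sum_{j=1}^{n} w^(k*j) equals n if n | k, else 0.
Step 2: Here n = 30, k = 30
Step 3: Does n divide k? 30 | 30 -> True
Step 4: Sum = 30

30


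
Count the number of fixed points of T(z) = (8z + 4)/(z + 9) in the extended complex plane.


Step 1: Fixed points satisfy T(z) = z
Step 2: z^2 + z - 4 = 0
Step 3: Discriminant = 1^2 - 4*1*(-4) = 17
Step 4: Number of fixed points = 2

2


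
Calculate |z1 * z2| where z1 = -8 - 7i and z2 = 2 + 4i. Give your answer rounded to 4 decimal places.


Step 1: |z1| = sqrt((-8)^2 + (-7)^2) = sqrt(113)
Step 2: |z2| = sqrt(2^2 + 4^2) = sqrt(20)
Step 3: |z1*z2| = |z1|*|z2| = sqrt(113) * sqrt(20) = sqrt(113 * 20) = sqrt(2260)
Step 4: = 47.5395

47.5395


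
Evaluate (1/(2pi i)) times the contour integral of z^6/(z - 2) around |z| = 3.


Step 1: f(z) = z^6, a = 2 is inside |z| = 3
Step 2: By Cauchy integral formula: (1/(2pi*i)) * integral = f(a)
Step 3: f(2) = 2^6 = 64

64


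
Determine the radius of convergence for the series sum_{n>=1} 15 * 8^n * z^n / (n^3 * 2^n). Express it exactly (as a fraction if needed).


Step 1: General term a_n = 15 * 8^n / (n^3 * 2^n)
Step 2: By the root test, |a_n|^(1/n) = 15^(1/n) * 8 / (n^(3/n) * 2) -> 8/2 as n -> infinity (since 15^(1/n) -> 1 and n^(3/n) -> 1)
Step 3: R = 1/lim|a_n|^(1/n) = 2/8 = 1/4

1/4


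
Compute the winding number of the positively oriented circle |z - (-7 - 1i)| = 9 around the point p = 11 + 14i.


Step 1: Center c = (-7, -1), radius = 9
Step 2: |p - c|^2 = 18^2 + 15^2 = 549
Step 3: r^2 = 81
Step 4: |p-c| > r so winding number = 0

0


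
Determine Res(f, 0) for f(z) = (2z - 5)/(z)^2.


Step 1: Pole of order 2 at z = 0
Step 2: Res = lim d/dz [(z)^2 * f(z)] as z -> 0
Step 3: (z)^2 * f(z) = 2z - 5
Step 4: d/dz[2z - 5] = 2

2


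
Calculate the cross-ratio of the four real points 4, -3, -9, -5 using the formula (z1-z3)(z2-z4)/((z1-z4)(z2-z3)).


Step 1: (z1-z3)(z2-z4) = 13 * 2 = 26
Step 2: (z1-z4)(z2-z3) = 9 * 6 = 54
Step 3: Cross-ratio = 26/54 = 13/27

13/27


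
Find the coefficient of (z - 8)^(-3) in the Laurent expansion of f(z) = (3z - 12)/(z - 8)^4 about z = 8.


Step 1: Write the numerator in powers of (z - 8): 3z - 12 = 3(z - 8) + (3*8 - 12) = 3(z - 8) + 12
Step 2: Divide by (z - 8)^4: f(z) = 12(z - 8)^(-4) + 3(z - 8)^(-3)
Step 3: This finite sum is the Laurent series of f about z = 8.
Step 4: Coefficient of (z - 8)^(-3) = coefficient of (z - 8) in the re-centred numerator = 3

3


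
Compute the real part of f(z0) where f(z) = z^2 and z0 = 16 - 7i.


Step 1: z0 = 16 - 7i
Step 2: z0^2 = 16^2 - (-7)^2 - 224i
Step 3: real part = 256 - 49 = 207

207


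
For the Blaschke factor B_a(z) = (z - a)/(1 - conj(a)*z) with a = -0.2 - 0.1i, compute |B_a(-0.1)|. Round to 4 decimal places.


Step 1: Numerator z0 - a = -0.1 - (-0.2 - 0.1i) = 0.1 + 0.1i
Step 2: Denominator 1 - conj(a)*z0 = 1 - (-0.2 + 0.1i)*(-0.1) = 0.98 + 0.01i
Step 3: |z0 - a|^2 = 0.1^2 + 0.1^2 = 0.02; |1 - conj(a)*z0|^2 = 0.98^2 + 0.01^2 = 0.9605
Step 4: |B_a(-0.1)| = sqrt(0.02 / 0.9605) = sqrt(0.020822)
Step 5: = 0.1443

0.1443


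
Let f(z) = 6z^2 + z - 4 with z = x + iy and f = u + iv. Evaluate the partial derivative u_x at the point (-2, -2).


Step 1: f(z) = 6(x+iy)^2 + (x+iy) - 4
Step 2: u = 6(x^2 - y^2) + x - 4
Step 3: u_x = 12x + 1
Step 4: At (-2, -2): u_x = -24 + 1 = -23

-23


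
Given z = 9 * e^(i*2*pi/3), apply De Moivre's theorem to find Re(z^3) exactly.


Step 1: By De Moivre's theorem, z^3 = 9^3 * e^(i*3*2*pi/3) = 729 * (cos(2*pi) + i*sin(2*pi))
Step 2: |z|^3 = 9^3 = 729
Step 3: Reduce the angle mod 2*pi: 2*pi - 2*pi = 0
Step 4: cos(0) = 1
Step 5: Re(z^3) = 729 * 1 = 729

729


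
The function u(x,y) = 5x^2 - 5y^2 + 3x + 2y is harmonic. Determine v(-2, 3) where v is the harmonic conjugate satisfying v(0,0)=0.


Step 1: v_x = -u_y = 10y - 2
Step 2: v_y = u_x = 10x + 3
Step 3: v = 10xy - 2x + 3y + C
Step 4: v(0,0) = 0 => C = 0
Step 5: v(-2, 3) = -47

-47


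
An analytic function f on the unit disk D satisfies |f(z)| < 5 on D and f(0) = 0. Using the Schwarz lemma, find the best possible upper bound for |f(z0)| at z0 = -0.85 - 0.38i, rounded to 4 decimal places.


Step 1: g = f/5 maps D -> D with g(0) = 0, so by the Schwarz lemma |g(z)| <= |z|, i.e. |f(z)| <= 5|z|; this is sharp (f(z) = 5z).
Step 2: |z0|^2 = (-0.85)^2 + (-0.38)^2 = 0.8669
Step 3: |z0| = sqrt(0.8669) = 0.931075
Step 4: Best bound = 5 * |z0| = 5 * 0.931075 = 4.6554

4.6554


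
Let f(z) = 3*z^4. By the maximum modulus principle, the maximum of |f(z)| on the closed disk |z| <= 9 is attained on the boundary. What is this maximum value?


Step 1: On |z| = 9, |f(z)| = 3 * |z|^4 = 3 * 9^4
Step 2: By maximum modulus principle, maximum is on boundary.
Step 3: Maximum = 3 * 6561 = 19683

19683


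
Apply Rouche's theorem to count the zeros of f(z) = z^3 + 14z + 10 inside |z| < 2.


Step 1: On |z| = 2 the three terms have sizes |z^3| = 2^3 = 8, |14z| = 14*2 = 28, |10| = 10
Step 2: The dominant term is g(z) = 14z; let h(z) = z^3 + 10 so f = g + h
Step 3: On |z| = 2: |g| = 28 and |h| <= 8 + 10 = 18
Step 4: Since 28 > 18, |h| < |g| on |z| = 2, so by Rouche f has the same number of zeros as g inside |z| < 2
Step 5: g(z) = 14z has 1 zero (at the origin, multiplicity 1) inside |z| < 2. Answer = 1

1


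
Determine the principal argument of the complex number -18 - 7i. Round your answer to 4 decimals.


Step 1: z = -18 - 7i
Step 2: arg(z) = atan2(-7, -18)
Step 3: arg(z) = -2.7707

-2.7707


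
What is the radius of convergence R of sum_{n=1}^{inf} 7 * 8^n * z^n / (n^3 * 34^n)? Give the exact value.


Step 1: General term a_n = 7 * 8^n / (n^3 * 34^n)
Step 2: By the root test, |a_n|^(1/n) = 7^(1/n) * 8 / (n^(3/n) * 34) -> 8/34 as n -> infinity (since 7^(1/n) -> 1 and n^(3/n) -> 1)
Step 3: R = 1/lim|a_n|^(1/n) = 34/8 = 17/4

17/4


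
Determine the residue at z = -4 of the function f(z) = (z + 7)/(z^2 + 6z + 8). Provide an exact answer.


Step 1: Q(z) = z^2 + 6z + 8 = (z + 4)(z + 2)
Step 2: Q'(z) = 2z + 6
Step 3: Q'(-4) = -2, P(-4) = 3
Step 4: Res = P(-4)/Q'(-4) = 3/(-2) = -3/2

-3/2


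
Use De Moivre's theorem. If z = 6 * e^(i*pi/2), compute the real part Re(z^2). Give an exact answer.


Step 1: By De Moivre's theorem, z^2 = 6^2 * e^(i*2*pi/2) = 36 * (cos(pi) + i*sin(pi))
Step 2: |z|^2 = 6^2 = 36
Step 3: The angle pi already lies in [0, 2*pi)
Step 4: cos(pi) = -1
Step 5: Re(z^2) = 36 * (-1) = -36

-36


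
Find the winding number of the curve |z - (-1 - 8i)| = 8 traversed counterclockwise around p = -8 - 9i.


Step 1: Center c = (-1, -8), radius = 8
Step 2: |p - c|^2 = (-7)^2 + (-1)^2 = 50
Step 3: r^2 = 64
Step 4: |p-c| < r so winding number = 1

1


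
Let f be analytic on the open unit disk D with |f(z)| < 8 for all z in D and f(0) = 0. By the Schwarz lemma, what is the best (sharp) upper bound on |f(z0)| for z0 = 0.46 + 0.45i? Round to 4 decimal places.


Step 1: g = f/8 maps D -> D with g(0) = 0, so by the Schwarz lemma |g(z)| <= |z|, i.e. |f(z)| <= 8|z|; this is sharp (f(z) = 8z).
Step 2: |z0|^2 = 0.46^2 + 0.45^2 = 0.4141
Step 3: |z0| = sqrt(0.4141) = 0.643506
Step 4: Best bound = 8 * |z0| = 8 * 0.643506 = 5.148

5.148


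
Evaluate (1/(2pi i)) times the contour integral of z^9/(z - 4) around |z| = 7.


Step 1: f(z) = z^9, a = 4 is inside |z| = 7
Step 2: By Cauchy integral formula: (1/(2pi*i)) * integral = f(a)
Step 3: f(4) = 4^9 = 262144

262144


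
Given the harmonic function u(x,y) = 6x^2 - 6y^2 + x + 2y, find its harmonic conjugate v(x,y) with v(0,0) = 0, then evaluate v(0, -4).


Step 1: v_x = -u_y = 12y - 2
Step 2: v_y = u_x = 12x + 1
Step 3: v = 12xy - 2x + y + C
Step 4: v(0,0) = 0 => C = 0
Step 5: v(0, -4) = -4

-4


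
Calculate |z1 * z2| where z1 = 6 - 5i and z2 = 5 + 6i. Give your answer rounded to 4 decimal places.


Step 1: |z1| = sqrt(6^2 + (-5)^2) = sqrt(61)
Step 2: |z2| = sqrt(5^2 + 6^2) = sqrt(61)
Step 3: |z1*z2| = |z1|*|z2| = sqrt(61) * sqrt(61) = sqrt(61 * 61) = sqrt(3721)
Step 4: = 61.0

61.0


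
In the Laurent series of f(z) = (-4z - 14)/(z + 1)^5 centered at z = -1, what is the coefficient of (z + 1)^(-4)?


Step 1: Write the numerator in powers of (z + 1): -4z - 14 = -4(z + 1) + (-4*(-1) - 14) = -4(z + 1) - 10
Step 2: Divide by (z + 1)^5: f(z) = -10(z + 1)^(-5) - 4(z + 1)^(-4)
Step 3: This finite sum is the Laurent series of f about z = -1.
Step 4: Coefficient of (z + 1)^(-4) = coefficient of (z + 1) in the re-centred numerator = -4

-4


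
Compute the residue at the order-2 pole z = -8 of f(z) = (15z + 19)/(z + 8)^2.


Step 1: Pole of order 2 at z = -8
Step 2: Res = lim d/dz [(z + 8)^2 * f(z)] as z -> -8
Step 3: (z + 8)^2 * f(z) = 15z + 19
Step 4: d/dz[15z + 19] = 15

15


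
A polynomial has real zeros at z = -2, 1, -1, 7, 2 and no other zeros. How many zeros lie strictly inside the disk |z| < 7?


Step 1: Check each root:
  z = -2: |-2| = 2 < 7
  z = 1: |1| = 1 < 7
  z = -1: |-1| = 1 < 7
  z = 7: |7| = 7 >= 7
  z = 2: |2| = 2 < 7
Step 2: Count = 4

4


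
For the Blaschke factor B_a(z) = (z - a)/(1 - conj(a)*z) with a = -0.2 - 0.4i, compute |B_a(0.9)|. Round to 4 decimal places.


Step 1: Numerator z0 - a = 0.9 - (-0.2 - 0.4i) = 1.1 + 0.4i
Step 2: Denominator 1 - conj(a)*z0 = 1 - (-0.2 + 0.4i)*0.9 = 1.18 - 0.36i
Step 3: |z0 - a|^2 = 1.1^2 + 0.4^2 = 1.37; |1 - conj(a)*z0|^2 = 1.18^2 + (-0.36)^2 = 1.522
Step 4: |B_a(0.9)| = sqrt(1.37 / 1.522) = sqrt(0.900131)
Step 5: = 0.9488

0.9488


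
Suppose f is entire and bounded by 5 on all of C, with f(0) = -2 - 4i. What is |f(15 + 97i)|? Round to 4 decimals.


Step 1: By Liouville's theorem, a bounded entire function is constant.
Step 2: f(z) = f(0) = -2 - 4i for all z.
Step 3: |f(w)| = |-2 - 4i| = sqrt(4 + 16)
Step 4: = 4.4721

4.4721


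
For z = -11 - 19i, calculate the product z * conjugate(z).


Step 1: conj(z) = -11 + 19i
Step 2: z * conj(z) = (-11)^2 + (-19)^2
Step 3: = 121 + 361 = 482

482


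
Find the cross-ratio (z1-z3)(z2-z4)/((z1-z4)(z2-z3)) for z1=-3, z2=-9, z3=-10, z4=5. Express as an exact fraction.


Step 1: (z1-z3)(z2-z4) = 7 * (-14) = -98
Step 2: (z1-z4)(z2-z3) = (-8) * 1 = -8
Step 3: Cross-ratio = 98/8 = 49/4

49/4


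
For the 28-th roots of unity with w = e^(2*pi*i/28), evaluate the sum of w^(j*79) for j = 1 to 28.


Step 1: The sum sum_{j=1}^{n} w^(k*j) equals n if n | k, else 0.
Step 2: Here n = 28, k = 79
Step 3: Does n divide k? 28 | 79 -> False
Step 4: Sum = 0

0


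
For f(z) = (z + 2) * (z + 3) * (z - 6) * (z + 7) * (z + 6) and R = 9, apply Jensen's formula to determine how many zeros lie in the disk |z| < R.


Jensen's formula: (1/2pi)*integral log|f(Re^it)|dt = log|f(0)| + sum_{|a_k|<R} log(R/|a_k|)
Step 1: f(0) = 2 * 3 * (-6) * 7 * 6 = -1512
Step 2: log|f(0)| = log|-2| + log|-3| + log|6| + log|-7| + log|-6| = 7.3212
Step 3: Zeros inside |z| < 9: -2, -3, 6, -7, -6
Step 4: Jensen sum = log(9/2) + log(9/3) + log(9/6) + log(9/7) + log(9/6) = 3.6649
Step 5: n(R) = number of terms in the Jensen sum = count of zeros inside |z| < 9 = 5

5


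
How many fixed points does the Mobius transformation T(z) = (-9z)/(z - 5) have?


Step 1: Fixed points satisfy T(z) = z
Step 2: z^2 + 4z = 0
Step 3: Discriminant = 4^2 - 4*1*0 = 16
Step 4: Number of fixed points = 2

2


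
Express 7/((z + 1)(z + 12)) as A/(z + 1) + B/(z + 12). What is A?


Step 1: Multiply both sides by (z + 1) and set z = -1
Step 2: A = 7 / (-1 + 12)
Step 3: A = 7 / 11
Step 4: A = 7/11

7/11


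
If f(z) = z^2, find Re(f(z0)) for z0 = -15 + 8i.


Step 1: z0 = -15 + 8i
Step 2: z0^2 = (-15)^2 - 8^2 - 240i
Step 3: real part = 225 - 64 = 161

161


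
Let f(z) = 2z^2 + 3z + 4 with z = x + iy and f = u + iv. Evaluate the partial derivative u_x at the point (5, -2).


Step 1: f(z) = 2(x+iy)^2 + 3(x+iy) + 4
Step 2: u = 2(x^2 - y^2) + 3x + 4
Step 3: u_x = 4x + 3
Step 4: At (5, -2): u_x = 20 + 3 = 23

23


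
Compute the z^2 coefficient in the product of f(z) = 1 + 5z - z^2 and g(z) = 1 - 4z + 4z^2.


Step 1: z^2 term in f*g comes from: (1)*(4z^2) + (5z)*(-4z) + (-z^2)*(1)
Step 2: = 4 - 20 - 1
Step 3: = -17

-17


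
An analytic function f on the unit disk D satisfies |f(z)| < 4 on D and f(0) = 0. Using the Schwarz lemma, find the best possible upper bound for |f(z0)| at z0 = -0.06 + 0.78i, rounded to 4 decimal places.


Step 1: g = f/4 maps D -> D with g(0) = 0, so by the Schwarz lemma |g(z)| <= |z|, i.e. |f(z)| <= 4|z|; this is sharp (f(z) = 4z).
Step 2: |z0|^2 = (-0.06)^2 + 0.78^2 = 0.612
Step 3: |z0| = sqrt(0.612) = 0.782304
Step 4: Best bound = 4 * |z0| = 4 * 0.782304 = 3.1292

3.1292


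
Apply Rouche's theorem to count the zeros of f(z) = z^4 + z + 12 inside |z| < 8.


Step 1: On |z| = 8 the three terms have sizes |z^4| = 8^4 = 4096, |z| = 8, |12| = 12
Step 2: The dominant term is g(z) = z^4; let h(z) = z + 12 so f = g + h
Step 3: On |z| = 8: |g| = 4096 and |h| <= 8 + 12 = 20
Step 4: Since 4096 > 20, |h| < |g| on |z| = 8, so by Rouche f has the same number of zeros as g inside |z| < 8
Step 5: g(z) = z^4 has 4 zeros (all at the origin) inside |z| < 8. Answer = 4

4


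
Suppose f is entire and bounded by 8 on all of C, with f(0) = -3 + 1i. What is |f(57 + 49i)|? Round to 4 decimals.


Step 1: By Liouville's theorem, a bounded entire function is constant.
Step 2: f(z) = f(0) = -3 + 1i for all z.
Step 3: |f(w)| = |-3 + 1i| = sqrt(9 + 1)
Step 4: = 3.1623

3.1623


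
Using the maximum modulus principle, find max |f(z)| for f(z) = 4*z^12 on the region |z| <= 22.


Step 1: On |z| = 22, |f(z)| = 4 * |z|^12 = 4 * 22^12
Step 2: By maximum modulus principle, maximum is on boundary.
Step 3: Maximum = 4 * 12855002631049216 = 51420010524196864

51420010524196864


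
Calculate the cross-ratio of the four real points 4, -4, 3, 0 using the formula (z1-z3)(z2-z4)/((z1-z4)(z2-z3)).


Step 1: (z1-z3)(z2-z4) = 1 * (-4) = -4
Step 2: (z1-z4)(z2-z3) = 4 * (-7) = -28
Step 3: Cross-ratio = 4/28 = 1/7

1/7


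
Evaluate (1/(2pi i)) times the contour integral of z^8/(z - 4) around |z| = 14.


Step 1: f(z) = z^8, a = 4 is inside |z| = 14
Step 2: By Cauchy integral formula: (1/(2pi*i)) * integral = f(a)
Step 3: f(4) = 4^8 = 65536

65536


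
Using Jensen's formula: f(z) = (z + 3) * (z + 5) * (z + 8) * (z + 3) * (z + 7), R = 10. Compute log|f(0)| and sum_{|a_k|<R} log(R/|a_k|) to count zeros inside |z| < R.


Jensen's formula: (1/2pi)*integral log|f(Re^it)|dt = log|f(0)| + sum_{|a_k|<R} log(R/|a_k|)
Step 1: f(0) = 3 * 5 * 8 * 3 * 7 = 2520
Step 2: log|f(0)| = log|-3| + log|-5| + log|-8| + log|-3| + log|-7| = 7.832
Step 3: Zeros inside |z| < 10: -3, -5, -8, -3, -7
Step 4: Jensen sum = log(10/3) + log(10/5) + log(10/8) + log(10/3) + log(10/7) = 3.6809
Step 5: n(R) = number of terms in the Jensen sum = count of zeros inside |z| < 10 = 5

5


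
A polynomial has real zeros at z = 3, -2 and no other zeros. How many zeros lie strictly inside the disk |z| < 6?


Step 1: Check each root:
  z = 3: |3| = 3 < 6
  z = -2: |-2| = 2 < 6
Step 2: Count = 2

2


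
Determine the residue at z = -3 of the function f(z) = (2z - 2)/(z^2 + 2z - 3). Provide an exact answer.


Step 1: Q(z) = z^2 + 2z - 3 = (z + 3)(z - 1)
Step 2: Q'(z) = 2z + 2
Step 3: Q'(-3) = -4, P(-3) = -8
Step 4: Res = P(-3)/Q'(-3) = -8/(-4) = 2

2


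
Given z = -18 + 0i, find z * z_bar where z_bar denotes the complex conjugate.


Step 1: conj(z) = -18 - 0i
Step 2: z * conj(z) = (-18)^2 + 0^2
Step 3: = 324 + 0 = 324

324


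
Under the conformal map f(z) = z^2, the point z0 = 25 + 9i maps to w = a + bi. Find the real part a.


Step 1: z0 = 25 + 9i
Step 2: z0^2 = 25^2 - 9^2 + 450i
Step 3: real part = 625 - 81 = 544

544


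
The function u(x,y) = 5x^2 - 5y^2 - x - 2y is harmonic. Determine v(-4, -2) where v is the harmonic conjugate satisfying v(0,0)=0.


Step 1: v_x = -u_y = 10y + 2
Step 2: v_y = u_x = 10x - 1
Step 3: v = 10xy + 2x - y + C
Step 4: v(0,0) = 0 => C = 0
Step 5: v(-4, -2) = 74

74


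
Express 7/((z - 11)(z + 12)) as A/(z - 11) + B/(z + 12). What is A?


Step 1: Multiply both sides by (z - 11) and set z = 11
Step 2: A = 7 / (11 + 12)
Step 3: A = 7 / 23
Step 4: A = 7/23

7/23


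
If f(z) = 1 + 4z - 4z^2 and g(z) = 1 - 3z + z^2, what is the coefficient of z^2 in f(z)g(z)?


Step 1: z^2 term in f*g comes from: (1)*(z^2) + (4z)*(-3z) + (-4z^2)*(1)
Step 2: = 1 - 12 - 4
Step 3: = -15

-15


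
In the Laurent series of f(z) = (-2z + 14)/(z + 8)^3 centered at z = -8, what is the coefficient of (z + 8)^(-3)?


Step 1: Write the numerator in powers of (z + 8): -2z + 14 = -2(z + 8) + (-2*(-8) + 14) = -2(z + 8) + 30
Step 2: Divide by (z + 8)^3: f(z) = 30(z + 8)^(-3) - 2(z + 8)^(-2)
Step 3: This finite sum is the Laurent series of f about z = -8.
Step 4: Coefficient of (z + 8)^(-3) = -2*(-8) + 14 = 30

30


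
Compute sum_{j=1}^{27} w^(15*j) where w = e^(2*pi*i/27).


Step 1: The sum sum_{j=1}^{n} w^(k*j) equals n if n | k, else 0.
Step 2: Here n = 27, k = 15
Step 3: Does n divide k? 27 | 15 -> False
Step 4: Sum = 0

0


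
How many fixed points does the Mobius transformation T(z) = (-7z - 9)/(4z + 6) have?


Step 1: Fixed points satisfy T(z) = z
Step 2: 4z^2 + 13z + 9 = 0
Step 3: Discriminant = 13^2 - 4*4*9 = 25
Step 4: Number of fixed points = 2

2


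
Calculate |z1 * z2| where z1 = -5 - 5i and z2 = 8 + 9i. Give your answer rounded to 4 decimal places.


Step 1: |z1| = sqrt((-5)^2 + (-5)^2) = sqrt(50)
Step 2: |z2| = sqrt(8^2 + 9^2) = sqrt(145)
Step 3: |z1*z2| = |z1|*|z2| = sqrt(50) * sqrt(145) = sqrt(50 * 145) = sqrt(7250)
Step 4: = 85.1469

85.1469


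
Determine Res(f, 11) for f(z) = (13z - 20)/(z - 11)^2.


Step 1: Pole of order 2 at z = 11
Step 2: Res = lim d/dz [(z - 11)^2 * f(z)] as z -> 11
Step 3: (z - 11)^2 * f(z) = 13z - 20
Step 4: d/dz[13z - 20] = 13

13


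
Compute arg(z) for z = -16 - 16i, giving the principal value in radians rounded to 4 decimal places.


Step 1: z = -16 - 16i
Step 2: arg(z) = atan2(-16, -16)
Step 3: arg(z) = -2.3562

-2.3562


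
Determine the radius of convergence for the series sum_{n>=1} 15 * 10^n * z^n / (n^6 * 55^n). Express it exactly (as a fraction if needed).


Step 1: General term a_n = 15 * 10^n / (n^6 * 55^n)
Step 2: By the root test, |a_n|^(1/n) = 15^(1/n) * 10 / (n^(6/n) * 55) -> 10/55 as n -> infinity (since 15^(1/n) -> 1 and n^(6/n) -> 1)
Step 3: R = 1/lim|a_n|^(1/n) = 55/10 = 11/2

11/2


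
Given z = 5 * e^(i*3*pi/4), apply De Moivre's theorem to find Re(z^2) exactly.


Step 1: By De Moivre's theorem, z^2 = 5^2 * e^(i*2*3*pi/4) = 25 * (cos(3*pi/2) + i*sin(3*pi/2))
Step 2: |z|^2 = 5^2 = 25
Step 3: The angle 3*pi/2 already lies in [0, 2*pi)
Step 4: cos(3*pi/2) = 0
Step 5: Re(z^2) = 25 * 0 = 0

0


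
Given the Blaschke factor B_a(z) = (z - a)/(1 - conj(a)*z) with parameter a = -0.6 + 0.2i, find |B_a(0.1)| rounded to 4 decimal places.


Step 1: Numerator z0 - a = 0.1 - (-0.6 + 0.2i) = 0.7 - 0.2i
Step 2: Denominator 1 - conj(a)*z0 = 1 - (-0.6 - 0.2i)*0.1 = 1.06 + 0.02i
Step 3: |z0 - a|^2 = 0.7^2 + (-0.2)^2 = 0.53; |1 - conj(a)*z0|^2 = 1.06^2 + 0.02^2 = 1.124
Step 4: |B_a(0.1)| = sqrt(0.53 / 1.124) = sqrt(0.47153)
Step 5: = 0.6867

0.6867


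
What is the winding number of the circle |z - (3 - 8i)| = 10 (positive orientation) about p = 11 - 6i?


Step 1: Center c = (3, -8), radius = 10
Step 2: |p - c|^2 = 8^2 + 2^2 = 68
Step 3: r^2 = 100
Step 4: |p-c| < r so winding number = 1

1


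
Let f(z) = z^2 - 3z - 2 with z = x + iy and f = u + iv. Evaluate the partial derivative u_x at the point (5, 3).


Step 1: f(z) = (x+iy)^2 - 3(x+iy) - 2
Step 2: u = (x^2 - y^2) - 3x - 2
Step 3: u_x = 2x - 3
Step 4: At (5, 3): u_x = 10 - 3 = 7

7


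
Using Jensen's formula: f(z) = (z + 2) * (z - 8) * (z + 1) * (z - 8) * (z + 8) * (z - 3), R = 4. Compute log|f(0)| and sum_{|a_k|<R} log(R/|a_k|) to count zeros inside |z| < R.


Jensen's formula: (1/2pi)*integral log|f(Re^it)|dt = log|f(0)| + sum_{|a_k|<R} log(R/|a_k|)
Step 1: f(0) = 2 * (-8) * 1 * (-8) * 8 * (-3) = -3072
Step 2: log|f(0)| = log|-2| + log|8| + log|-1| + log|8| + log|-8| + log|3| = 8.0301
Step 3: Zeros inside |z| < 4: -2, -1, 3
Step 4: Jensen sum = log(4/2) + log(4/1) + log(4/3) = 2.3671
Step 5: n(R) = number of terms in the Jensen sum = count of zeros inside |z| < 4 = 3

3


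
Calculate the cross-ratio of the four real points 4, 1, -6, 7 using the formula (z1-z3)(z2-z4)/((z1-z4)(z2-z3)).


Step 1: (z1-z3)(z2-z4) = 10 * (-6) = -60
Step 2: (z1-z4)(z2-z3) = (-3) * 7 = -21
Step 3: Cross-ratio = 60/21 = 20/7

20/7


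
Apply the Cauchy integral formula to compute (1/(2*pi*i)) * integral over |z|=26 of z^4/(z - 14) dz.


Step 1: f(z) = z^4, a = 14 is inside |z| = 26
Step 2: By Cauchy integral formula: (1/(2pi*i)) * integral = f(a)
Step 3: f(14) = 14^4 = 38416

38416


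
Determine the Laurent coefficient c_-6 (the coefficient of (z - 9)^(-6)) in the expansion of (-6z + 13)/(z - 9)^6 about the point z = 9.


Step 1: Write the numerator in powers of (z - 9): -6z + 13 = -6(z - 9) + (-6*9 + 13) = -6(z - 9) - 41
Step 2: Divide by (z - 9)^6: f(z) = -41(z - 9)^(-6) - 6(z - 9)^(-5)
Step 3: This finite sum is the Laurent series of f about z = 9.
Step 4: Coefficient of (z - 9)^(-6) = -6*9 + 13 = -41

-41


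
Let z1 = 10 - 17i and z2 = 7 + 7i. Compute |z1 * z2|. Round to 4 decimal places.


Step 1: |z1| = sqrt(10^2 + (-17)^2) = sqrt(389)
Step 2: |z2| = sqrt(7^2 + 7^2) = sqrt(98)
Step 3: |z1*z2| = |z1|*|z2| = sqrt(389) * sqrt(98) = sqrt(389 * 98) = sqrt(38122)
Step 4: = 195.2486

195.2486


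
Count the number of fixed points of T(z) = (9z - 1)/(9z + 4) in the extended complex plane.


Step 1: Fixed points satisfy T(z) = z
Step 2: 9z^2 - 5z + 1 = 0
Step 3: Discriminant = (-5)^2 - 4*9*1 = -11
Step 4: Number of fixed points = 2

2
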